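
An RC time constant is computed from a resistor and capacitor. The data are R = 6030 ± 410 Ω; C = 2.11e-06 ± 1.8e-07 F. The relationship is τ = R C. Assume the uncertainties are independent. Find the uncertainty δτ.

0.00139 s

Since τ is a product/quotient, work with relative uncertainties:
  (1·δR/R)² = (1×0.0680)² = 0.00462;  (1·δC/C)² = (1×0.0853)² = 0.00728
δτ/τ = √(0.0119) = 0.109
τ = 0.0127 s, so δτ = 0.109 × 0.0127 = 0.00139 s.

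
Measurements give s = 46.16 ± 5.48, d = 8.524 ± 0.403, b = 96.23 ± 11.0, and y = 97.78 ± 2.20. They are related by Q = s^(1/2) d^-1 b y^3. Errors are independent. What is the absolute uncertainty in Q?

Q is a product of powers, so relative uncertainties combine in quadrature:
  (½·δs/s)² = (0.5×0.119)² = 0.00352;  (-1·δd/d)² = (-1×0.0473)² = 0.00224;  (1·δb/b)² = (1×0.114)² = 0.0131;  (3·δy/y)² = (3×0.0225)² = 0.00456
δQ/Q = √(0.0234) = 0.153
Q = 7.171e+07, so δQ = 0.153 × 7.171e+07 = 1.1e+07.

1.1e+07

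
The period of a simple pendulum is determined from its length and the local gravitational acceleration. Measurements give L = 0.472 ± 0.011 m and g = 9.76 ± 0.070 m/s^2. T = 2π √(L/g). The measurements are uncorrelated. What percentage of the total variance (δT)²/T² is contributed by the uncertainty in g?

8.65%

(δT/T)² = (½·δL/L)² + (−½·δg/g)²
  L term: (0.5×0.0233)² = 0.000136
  g term: (-0.5×0.00717)² = 1.29e-05
Total = 0.000149. Share from g = 1.29e-05/0.000149 = 0.0865.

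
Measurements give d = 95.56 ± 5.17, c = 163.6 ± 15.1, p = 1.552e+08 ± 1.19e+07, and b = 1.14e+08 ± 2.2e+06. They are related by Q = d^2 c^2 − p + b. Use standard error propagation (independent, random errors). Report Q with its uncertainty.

(2.032 ± 0.537) × 10^8

Let w = d^2·c^2 = 2.444e+08. δw/w = √((2·δd/d)² + (2·δc/c)²) = √(0.0117 + 0.0341) = 0.214, so δw = 5.23e+07.
Q = w − p + b: δQ = √(δw² + δp² + δb²) = √(2.73e+15 + 1.42e+14 + 4.84e+12) = 5.37e+07
Q = 2.032e+08.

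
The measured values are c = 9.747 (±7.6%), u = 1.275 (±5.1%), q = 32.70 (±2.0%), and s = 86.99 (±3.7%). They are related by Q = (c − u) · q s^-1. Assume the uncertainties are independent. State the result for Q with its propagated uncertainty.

3.185 ± 0.310

Let w = c − u = 8.472. δw = √(δc² + δu²) = √(0.549 + 0.00423) = 0.744, so δw/w = 0.0878.
Q is then a monomial in w, q, s:
δQ/Q = √((δw/w)² + (1·δq/q)² + (-1·δs/s)²) = √(0.00770 + 0.000400 + 0.00137) = 0.0973
Q = 3.185, so δQ = 0.0973 × 3.185 = 0.310.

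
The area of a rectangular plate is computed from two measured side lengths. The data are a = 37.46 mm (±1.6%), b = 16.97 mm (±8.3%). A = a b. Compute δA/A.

Each factor contributes (exponent × relative error)² to (δA/A)²:
  (1·δa/a)² = (1×0.0160)² = 0.000256;  (1·δb/b)² = (1×0.0830)² = 0.00689
δA/A = √(0.00715) = 0.0845

0.0845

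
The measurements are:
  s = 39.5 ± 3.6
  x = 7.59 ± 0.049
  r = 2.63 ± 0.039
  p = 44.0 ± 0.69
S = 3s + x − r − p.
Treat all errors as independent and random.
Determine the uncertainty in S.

10.8

Each term contributes (cᵢ δxᵢ)² to (δS)²:
  (3·δs)² = 117;  (δx)² = 0.00240;  (δr)² = 0.00152;  (δp)² = 0.476
δS = √(117) = 10.8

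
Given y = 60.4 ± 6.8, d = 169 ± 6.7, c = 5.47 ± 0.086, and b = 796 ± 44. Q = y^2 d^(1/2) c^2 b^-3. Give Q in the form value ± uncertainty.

Since Q is a product/quotient, work with relative uncertainties:
  (2·δy/y)² = (2×0.113)² = 0.0507;  (½·δd/d)² = (0.5×0.0396)² = 0.000393;  (2·δc/c)² = (2×0.0157)² = 0.000989;  (-3·δb/b)² = (-3×0.0553)² = 0.0275
δQ/Q = √(0.0796) = 0.282
Q = 0.00281, so δQ = 0.282 × 0.00281 = 0.000794.

0.00281 ± 0.000794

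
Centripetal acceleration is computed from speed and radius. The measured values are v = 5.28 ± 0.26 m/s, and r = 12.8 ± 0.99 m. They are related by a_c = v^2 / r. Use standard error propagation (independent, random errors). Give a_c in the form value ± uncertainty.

Products/powers → add relative errors in quadrature, weighted by exponent:
  (2·δv/v)² = (2×0.0492)² = 0.00970;  (-1·δr/r)² = (-1×0.0773)² = 0.00598
δa_c/a_c = √(0.0157) = 0.125
a_c = 2.18 m/s^2, so δa_c = 0.125 × 2.18 = 0.273 m/s^2.

2.18 ± 0.273 m/s^2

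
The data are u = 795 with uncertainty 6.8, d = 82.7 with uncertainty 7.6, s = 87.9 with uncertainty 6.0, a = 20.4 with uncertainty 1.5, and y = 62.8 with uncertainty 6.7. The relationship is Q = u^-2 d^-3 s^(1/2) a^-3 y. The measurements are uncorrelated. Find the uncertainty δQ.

7.19e-14

Q is a product of powers, so relative uncertainties combine in quadrature:
  (-2·δu/u)² = (-2×0.00855)² = 0.000293;  (-3·δd/d)² = (-3×0.0919)² = 0.0760;  (½·δs/s)² = (0.5×0.0683)² = 0.00116;  (-3·δa/a)² = (-3×0.0735)² = 0.0487;  (1·δy/y)² = (1×0.107)² = 0.0114
δQ/Q = √(0.138) = 0.371
Q = 1.94e-13, so δQ = 0.371 × 1.94e-13 = 7.19e-14.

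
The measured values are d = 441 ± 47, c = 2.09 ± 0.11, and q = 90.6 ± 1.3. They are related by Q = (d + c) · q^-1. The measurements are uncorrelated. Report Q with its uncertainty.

4.89 ± 0.523

Let u = d + c = 443. δu = √(δd² + δc²) = √(2210 + 0.0121) = 47.0, so δu/u = 0.106.
Q is then a monomial in u, q:
δQ/Q = √((δu/u)² + (-1·δq/q)²) = √(0.0113 + 0.000206) = 0.107
Q = 4.89, so δQ = 0.107 × 4.89 = 0.523.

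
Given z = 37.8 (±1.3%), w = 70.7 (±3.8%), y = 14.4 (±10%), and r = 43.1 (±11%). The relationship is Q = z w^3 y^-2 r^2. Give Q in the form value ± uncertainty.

Each factor contributes (exponent × relative error)² to (δQ/Q)²:
  (1·δz/z)² = (1×0.0130)² = 0.000169;  (3·δw/w)² = (3×0.0380)² = 0.0130;  (-2·δy/y)² = (-2×0.100)² = 0.0400;  (2·δr/r)² = (2×0.110)² = 0.0484
δQ/Q = √(0.102) = 0.319
Q = 1.2e+08, so δQ = 0.319 × 1.2e+08 = 3.81e+07.

(1.20 ± 0.381) × 10^8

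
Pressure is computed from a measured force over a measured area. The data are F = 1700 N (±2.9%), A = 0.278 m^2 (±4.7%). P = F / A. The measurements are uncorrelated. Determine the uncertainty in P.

P is a product of powers, so relative uncertainties combine in quadrature:
  (1·δF/F)² = (1×0.0290)² = 0.000841;  (-1·δA/A)² = (-1×0.0470)² = 0.00221
δP/P = √(0.00305) = 0.0552
P = 6120 Pa, so δP = 0.0552 × 6120 = 338 Pa.

338 Pa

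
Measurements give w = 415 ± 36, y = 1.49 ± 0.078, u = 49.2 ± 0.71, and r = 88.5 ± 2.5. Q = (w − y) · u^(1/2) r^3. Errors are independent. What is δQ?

2.45e+08

Let h = w − y = 414. δh = √(δw² + δy²) = √(1300 + 0.00608) = 36.0, so δh/h = 0.0871.
Q is then a monomial in h, u, r:
δQ/Q = √((δh/h)² + (½·δu/u)² + (3·δr/r)²) = √(0.00758 + 5.21e-05 + 0.00718) = 0.122
Q = 2.01e+09, so δQ = 0.122 × 2.01e+09 = 2.45e+08.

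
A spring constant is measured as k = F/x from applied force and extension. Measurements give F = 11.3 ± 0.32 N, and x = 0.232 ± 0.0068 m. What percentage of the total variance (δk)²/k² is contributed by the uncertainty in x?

(δk/k)² = (1·δF/F)² + (-1·δx/x)²
  F term: (1×0.0283)² = 0.000802
  x term: (-1×0.0293)² = 0.000859
Total = 0.00166. Share from x = 0.000859/0.00166 = 0.517.

51.7%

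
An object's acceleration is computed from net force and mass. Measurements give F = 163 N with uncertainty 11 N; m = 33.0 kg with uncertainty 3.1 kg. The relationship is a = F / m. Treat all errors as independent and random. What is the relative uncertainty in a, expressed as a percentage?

Relative error in a monomial: (δa/a)² = Σ (nᵢ · δxᵢ/xᵢ)².
  (1·δF/F)² = (1×0.0675)² = 0.00455;  (-1·δm/m)² = (-1×0.0939)² = 0.00882
δa/a = √(0.0134) = 0.116

11.6%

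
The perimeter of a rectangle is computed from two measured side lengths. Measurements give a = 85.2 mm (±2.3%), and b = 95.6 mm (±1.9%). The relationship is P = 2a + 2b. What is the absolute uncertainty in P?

Each term contributes (cᵢ δxᵢ)² to (δP)²:
  (2·δa)² = 15.4;  (2·δb)² = 13.2
δP = √(28.6) = 5.34 mm

5.34 mm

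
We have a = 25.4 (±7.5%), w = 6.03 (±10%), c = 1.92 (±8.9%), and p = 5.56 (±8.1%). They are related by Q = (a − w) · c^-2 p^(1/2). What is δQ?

2.60

Let u = a − w = 19.4. δu = √(δa² + δw²) = √(3.63 + 0.364) = 2.00, so δu/u = 0.103.
Q is then a monomial in u, c, p:
δQ/Q = √((δu/u)² + (-2·δc/c)² + (½·δp/p)²) = √(0.0106 + 0.0317 + 0.00164) = 0.210
Q = 12.4, so δQ = 0.210 × 12.4 = 2.60.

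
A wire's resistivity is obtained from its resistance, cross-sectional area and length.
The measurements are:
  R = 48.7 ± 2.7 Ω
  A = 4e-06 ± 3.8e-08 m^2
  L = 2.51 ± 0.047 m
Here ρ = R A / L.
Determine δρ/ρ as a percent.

5.93%

Each factor contributes (exponent × relative error)² to (δρ/ρ)²:
  (1·δR/R)² = (1×0.0554)² = 0.00307;  (1·δA/A)² = (1×0.00950)² = 9.03e-05;  (-1·δL/L)² = (-1×0.0187)² = 0.000351
δρ/ρ = √(0.00351) = 0.0593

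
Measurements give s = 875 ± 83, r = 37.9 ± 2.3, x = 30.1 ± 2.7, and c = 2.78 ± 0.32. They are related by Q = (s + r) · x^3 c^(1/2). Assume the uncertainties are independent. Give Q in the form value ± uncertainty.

(4.15 ± 1.20) × 10^7

Let u = s + r = 913. δu = √(δs² + δr²) = √(6890 + 5.29) = 83.0, so δu/u = 0.0910.
Q is then a monomial in u, x, c:
δQ/Q = √((δu/u)² + (3·δx/x)² + (½·δc/c)²) = √(0.00827 + 0.0724 + 0.00331) = 0.290
Q = 4.15e+07, so δQ = 0.290 × 4.15e+07 = 1.2e+07.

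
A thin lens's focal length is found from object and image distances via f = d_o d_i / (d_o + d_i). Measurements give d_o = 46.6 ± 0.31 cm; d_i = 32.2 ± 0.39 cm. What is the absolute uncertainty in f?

0.146 cm

∂f/∂d_o = (d_i/(d_o+d_i))² = 0.167;  ∂f/∂d_i = (d_o/(d_o+d_i))² = 0.350
δf = √((∂f/∂d_o · δd_o)² + (∂f/∂d_i · δd_i)²) = √(0.00268 + 0.0186) = 0.146 cm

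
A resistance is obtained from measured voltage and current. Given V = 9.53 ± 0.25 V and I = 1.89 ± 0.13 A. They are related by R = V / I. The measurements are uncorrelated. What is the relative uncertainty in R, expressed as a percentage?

7.36%

Since R is a product/quotient, work with relative uncertainties:
  (1·δV/V)² = (1×0.0262)² = 0.000688;  (-1·δI/I)² = (-1×0.0688)² = 0.00473
δR/R = √(0.00542) = 0.0736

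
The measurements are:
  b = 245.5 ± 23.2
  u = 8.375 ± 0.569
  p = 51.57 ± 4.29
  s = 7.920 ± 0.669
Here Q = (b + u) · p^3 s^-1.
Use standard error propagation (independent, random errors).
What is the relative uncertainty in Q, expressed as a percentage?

27.9%

Let w = b + u = 253.9. δw = √(δb² + δu²) = √(538 + 0.324) = 23.2, so δw/w = 0.0914.
Q is then a monomial in w, p, s:
δQ/Q = √((δw/w)² + (3·δp/p)² + (-1·δs/s)²) = √(0.00836 + 0.0623 + 0.00714) = 0.279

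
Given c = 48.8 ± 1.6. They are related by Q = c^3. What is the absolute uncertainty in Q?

Relative error in a monomial: (δQ/Q)² = Σ (nᵢ · δxᵢ/xᵢ)².
  (3·δc/c)² = (3×0.0328)² = 0.00967
δQ/Q = √(0.00967) = 0.0984
Q = 1.16e+05, so δQ = 0.0984 × 1.16e+05 = 11400.

11400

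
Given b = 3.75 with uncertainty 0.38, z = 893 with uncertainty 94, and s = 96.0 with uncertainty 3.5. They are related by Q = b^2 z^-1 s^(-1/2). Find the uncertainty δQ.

0.000368

Products/powers → add relative errors in quadrature, weighted by exponent:
  (2·δb/b)² = (2×0.101)² = 0.0411;  (-1·δz/z)² = (-1×0.105)² = 0.0111;  (−½·δs/s)² = (-0.5×0.0365)² = 0.000332
δQ/Q = √(0.0525) = 0.229
Q = 0.00161, so δQ = 0.229 × 0.00161 = 0.000368.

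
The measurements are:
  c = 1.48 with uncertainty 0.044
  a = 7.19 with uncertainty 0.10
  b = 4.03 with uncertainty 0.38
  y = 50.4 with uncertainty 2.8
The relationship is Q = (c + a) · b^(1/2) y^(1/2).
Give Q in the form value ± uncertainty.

124 ± 6.94

Let u = c + a = 8.67. δu = √(δc² + δa²) = √(0.00194 + 0.0100) = 0.109, so δu/u = 0.0126.
Q is then a monomial in u, b, y:
δQ/Q = √((δu/u)² + (½·δb/b)² + (½·δy/y)²) = √(0.000159 + 0.00222 + 0.000772) = 0.0562
Q = 124, so δQ = 0.0562 × 124 = 6.94.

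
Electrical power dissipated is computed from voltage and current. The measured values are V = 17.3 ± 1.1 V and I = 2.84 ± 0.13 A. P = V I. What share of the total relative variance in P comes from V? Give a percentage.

65.9%

(δP/P)² = (1·δV/V)² + (1·δI/I)²
  V term: (1×0.0636)² = 0.00404
  I term: (1×0.0458)² = 0.00210
Total = 0.00614. Share from V = 0.00404/0.00614 = 0.659.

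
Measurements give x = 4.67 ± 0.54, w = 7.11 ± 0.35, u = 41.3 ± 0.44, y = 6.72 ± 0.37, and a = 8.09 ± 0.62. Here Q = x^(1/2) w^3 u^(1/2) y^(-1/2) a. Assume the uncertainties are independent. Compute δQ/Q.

0.178

Since Q is a product/quotient, work with relative uncertainties:
  (½·δx/x)² = (0.5×0.116)² = 0.00334;  (3·δw/w)² = (3×0.0492)² = 0.0218;  (½·δu/u)² = (0.5×0.0107)² = 2.84e-05;  (−½·δy/y)² = (-0.5×0.0551)² = 0.000758;  (1·δa/a)² = (1×0.0766)² = 0.00587
δQ/Q = √(0.0318) = 0.178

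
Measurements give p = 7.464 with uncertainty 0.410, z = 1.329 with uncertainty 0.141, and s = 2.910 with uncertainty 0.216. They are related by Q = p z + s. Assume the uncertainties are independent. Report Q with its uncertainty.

Let w = p·z = 9.920. δw/w = √((1·δp/p)² + (1·δz/z)²) = √(0.00302 + 0.0113) = 0.119, so δw = 1.19.
Q = w + s: δQ = √(δw² + δs²) = √(1.40 + 0.0467) = 1.20
Q = 12.83.

12.83 ± 1.20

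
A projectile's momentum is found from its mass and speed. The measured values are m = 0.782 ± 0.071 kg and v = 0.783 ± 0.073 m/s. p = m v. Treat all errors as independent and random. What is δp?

0.0797 kg·m/s

For a monomial p ∝ m, v, fractional errors add in quadrature:
  (1·δm/m)² = (1×0.0908)² = 0.00824;  (1·δv/v)² = (1×0.0932)² = 0.00869
δp/p = √(0.0169) = 0.130
p = 0.612 kg·m/s, so δp = 0.130 × 0.612 = 0.0797 kg·m/s.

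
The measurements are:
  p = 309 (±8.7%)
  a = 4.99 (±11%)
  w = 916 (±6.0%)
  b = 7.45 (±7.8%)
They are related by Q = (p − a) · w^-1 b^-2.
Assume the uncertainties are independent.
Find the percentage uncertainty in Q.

Let u = p − a = 304. δu = √(δp² + δa²) = √(723 + 0.301) = 26.9, so δu/u = 0.0884.
Q is then a monomial in u, w, b:
δQ/Q = √((δu/u)² + (-1·δw/w)² + (-2·δb/b)²) = √(0.00782 + 0.00360 + 0.0243) = 0.189

18.9%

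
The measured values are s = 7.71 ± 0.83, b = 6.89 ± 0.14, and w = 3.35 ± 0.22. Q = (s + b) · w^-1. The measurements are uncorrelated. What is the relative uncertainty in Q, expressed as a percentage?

Let u = s + b = 14.6. δu = √(δs² + δb²) = √(0.689 + 0.0196) = 0.842, so δu/u = 0.0577.
Q is then a monomial in u, w:
δQ/Q = √((δu/u)² + (-1·δw/w)²) = √(0.00332 + 0.00431) = 0.0874

8.74%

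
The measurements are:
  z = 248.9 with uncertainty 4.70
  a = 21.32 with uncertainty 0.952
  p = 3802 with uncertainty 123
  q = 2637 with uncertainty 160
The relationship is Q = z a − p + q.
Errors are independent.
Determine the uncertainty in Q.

Let w = z·a = 5307. δw/w = √((1·δz/z)² + (1·δa/a)²) = √(0.000357 + 0.00199) = 0.0485, so δw = 257.
Q = w − p + q: δQ = √(δw² + δp² + δq²) = √(66200 + 15100 + 25600) = 327

327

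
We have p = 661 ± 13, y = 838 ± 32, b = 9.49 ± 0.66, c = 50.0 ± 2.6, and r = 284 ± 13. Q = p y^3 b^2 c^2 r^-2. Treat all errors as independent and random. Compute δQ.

For a monomial Q ∝ p, y^3, b^2, c^2, r^-2, fractional errors add in quadrature:
  (1·δp/p)² = (1×0.0197)² = 0.000387;  (3·δy/y)² = (3×0.0382)² = 0.0131;  (2·δb/b)² = (2×0.0695)² = 0.0193;  (2·δc/c)² = (2×0.0520)² = 0.0108;  (-2·δr/r)² = (-2×0.0458)² = 0.00838
δQ/Q = √(0.0521) = 0.228
Q = 1.09e+12, so δQ = 0.228 × 1.09e+12 = 2.48e+11.

2.48e+11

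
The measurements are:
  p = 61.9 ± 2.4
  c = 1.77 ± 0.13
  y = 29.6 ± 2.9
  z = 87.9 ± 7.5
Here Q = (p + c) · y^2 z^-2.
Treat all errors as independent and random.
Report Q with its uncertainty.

7.22 ± 1.90

Let u = p + c = 63.7. δu = √(δp² + δc²) = √(5.76 + 0.0169) = 2.40, so δu/u = 0.0377.
Q is then a monomial in u, y, z:
δQ/Q = √((δu/u)² + (2·δy/y)² + (-2·δz/z)²) = √(0.00143 + 0.0384 + 0.0291) = 0.263
Q = 7.22, so δQ = 0.263 × 7.22 = 1.90.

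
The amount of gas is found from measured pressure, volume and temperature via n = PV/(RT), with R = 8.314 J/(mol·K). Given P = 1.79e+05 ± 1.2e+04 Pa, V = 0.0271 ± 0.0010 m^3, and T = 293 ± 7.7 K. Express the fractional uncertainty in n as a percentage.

8.09%

Each factor contributes (exponent × relative error)² to (δn/n)²:
  (1·δP/P)² = (1×0.0670)² = 0.00449;  (1·δV/V)² = (1×0.0369)² = 0.00136;  (-1·δT/T)² = (-1×0.0263)² = 0.000691
δn/n = √(0.00655) = 0.0809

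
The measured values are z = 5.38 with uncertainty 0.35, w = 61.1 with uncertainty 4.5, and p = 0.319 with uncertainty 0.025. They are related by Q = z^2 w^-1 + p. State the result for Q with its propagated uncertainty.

0.793 ± 0.0751

Let h = z^2·w^-1 = 0.474. δh/h = √((2·δz/z)² + (-1·δw/w)²) = √(0.0169 + 0.00542) = 0.150, so δh = 0.0708.
Q = h + p: δQ = √(δh² + δp²) = √(0.00502 + 0.000625) = 0.0751
Q = 0.793.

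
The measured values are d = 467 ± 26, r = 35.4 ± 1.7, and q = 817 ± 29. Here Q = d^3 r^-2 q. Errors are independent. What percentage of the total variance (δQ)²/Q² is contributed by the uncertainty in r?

(δQ/Q)² = (3·δd/d)² + (-2·δr/r)² + (1·δq/q)²
  d term: (3×0.0557)² = 0.0279
  r term: (-2×0.0480)² = 0.00922
  q term: (1×0.0355)² = 0.00126
Total = 0.0384. Share from r = 0.00922/0.0384 = 0.240.

24.0%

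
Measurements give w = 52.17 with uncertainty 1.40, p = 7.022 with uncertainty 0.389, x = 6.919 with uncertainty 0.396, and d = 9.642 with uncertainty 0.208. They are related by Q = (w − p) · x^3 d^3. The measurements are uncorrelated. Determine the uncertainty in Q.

2.5e+06

Let u = w − p = 45.15. δu = √(δw² + δp²) = √(1.96 + 0.151) = 1.45, so δu/u = 0.0322.
Q is then a monomial in u, x, d:
δQ/Q = √((δu/u)² + (3·δx/x)² + (3·δd/d)²) = √(0.00104 + 0.0295 + 0.00419) = 0.186
Q = 1.341e+07, so δQ = 0.186 × 1.341e+07 = 2.5e+06.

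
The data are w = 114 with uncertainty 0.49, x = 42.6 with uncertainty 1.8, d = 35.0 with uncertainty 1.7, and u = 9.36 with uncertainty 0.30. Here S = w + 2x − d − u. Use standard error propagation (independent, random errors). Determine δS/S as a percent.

For a sum/difference, combine absolute errors in quadrature:
  (δw)² = 0.240;  (2·δx)² = 13.0;  (δd)² = 2.89;  (δu)² = 0.0900
δS = √(16.2) = 4.02
S = 155, so δS/S = 4.02/155 = 0.0260.

2.60%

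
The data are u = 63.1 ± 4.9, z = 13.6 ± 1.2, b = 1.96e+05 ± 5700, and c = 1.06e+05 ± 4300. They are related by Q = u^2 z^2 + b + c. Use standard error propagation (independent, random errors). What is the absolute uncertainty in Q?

Let p = u^2·z^2 = 7.36e+05. δp/p = √((2·δu/u)² + (2·δz/z)²) = √(0.0241 + 0.0311) = 0.235, so δp = 1.73e+05.
Q = p + b + c: δQ = √(δp² + δb² + δc²) = √(3e+10 + 3.25e+07 + 1.85e+07) = 1.73e+05

1.73e+05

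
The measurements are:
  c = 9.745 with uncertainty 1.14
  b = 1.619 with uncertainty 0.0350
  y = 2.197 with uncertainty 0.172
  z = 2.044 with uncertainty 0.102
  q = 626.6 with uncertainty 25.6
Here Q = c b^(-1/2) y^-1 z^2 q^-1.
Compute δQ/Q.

0.178

Each factor contributes (exponent × relative error)² to (δQ/Q)²:
  (1·δc/c)² = (1×0.117)² = 0.0137;  (−½·δb/b)² = (-0.5×0.0216)² = 0.000117;  (-1·δy/y)² = (-1×0.0783)² = 0.00613;  (2·δz/z)² = (2×0.0499)² = 0.00996;  (-1·δq/q)² = (-1×0.0409)² = 0.00167
δQ/Q = √(0.0316) = 0.178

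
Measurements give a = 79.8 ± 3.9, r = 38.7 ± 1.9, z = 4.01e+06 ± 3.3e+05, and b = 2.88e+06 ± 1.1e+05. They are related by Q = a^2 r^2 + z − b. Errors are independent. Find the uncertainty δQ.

Let p = a^2·r^2 = 9.54e+06. δp/p = √((2·δa/a)² + (2·δr/r)²) = √(0.00955 + 0.00964) = 0.139, so δp = 1.32e+06.
Q = p + z − b: δQ = √(δp² + δz² + δb²) = √(1.75e+12 + 1.09e+11 + 1.21e+10) = 1.37e+06

1.37e+06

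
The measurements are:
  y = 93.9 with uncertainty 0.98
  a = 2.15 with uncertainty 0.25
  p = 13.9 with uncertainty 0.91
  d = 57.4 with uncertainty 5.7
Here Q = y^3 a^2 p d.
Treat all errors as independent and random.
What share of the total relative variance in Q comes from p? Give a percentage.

(δQ/Q)² = (3·δy/y)² + (2·δa/a)² + (1·δp/p)² + (1·δd/d)²
  y term: (3×0.0104)² = 0.000980
  a term: (2×0.116)² = 0.0541
  p term: (1×0.0655)² = 0.00429
  d term: (1×0.0993)² = 0.00986
Total = 0.0692. Share from p = 0.00429/0.0692 = 0.0619.

6.19%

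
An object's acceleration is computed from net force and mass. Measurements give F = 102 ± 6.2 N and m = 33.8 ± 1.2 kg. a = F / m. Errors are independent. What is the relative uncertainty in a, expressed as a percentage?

Since a is a product/quotient, work with relative uncertainties:
  (1·δF/F)² = (1×0.0608)² = 0.00369;  (-1·δm/m)² = (-1×0.0355)² = 0.00126
δa/a = √(0.00496) = 0.0704

7.04%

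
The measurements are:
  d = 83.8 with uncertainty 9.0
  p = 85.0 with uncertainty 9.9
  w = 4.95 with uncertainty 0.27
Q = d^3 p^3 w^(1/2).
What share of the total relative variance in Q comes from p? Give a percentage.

53.9%

(δQ/Q)² = (3·δd/d)² + (3·δp/p)² + (½·δw/w)²
  d term: (3×0.107)² = 0.104
  p term: (3×0.116)² = 0.122
  w term: (0.5×0.0545)² = 0.000744
Total = 0.227. Share from p = 0.122/0.227 = 0.539.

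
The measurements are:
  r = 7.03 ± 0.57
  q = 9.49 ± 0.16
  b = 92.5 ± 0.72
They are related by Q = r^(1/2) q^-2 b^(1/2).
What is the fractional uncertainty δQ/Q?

0.0529

For a monomial Q ∝ r^(1/2), q^-2, b^(1/2), fractional errors add in quadrature:
  (½·δr/r)² = (0.5×0.0811)² = 0.00164;  (-2·δq/q)² = (-2×0.0169)² = 0.00114;  (½·δb/b)² = (0.5×0.00778)² = 1.51e-05
δQ/Q = √(0.00280) = 0.0529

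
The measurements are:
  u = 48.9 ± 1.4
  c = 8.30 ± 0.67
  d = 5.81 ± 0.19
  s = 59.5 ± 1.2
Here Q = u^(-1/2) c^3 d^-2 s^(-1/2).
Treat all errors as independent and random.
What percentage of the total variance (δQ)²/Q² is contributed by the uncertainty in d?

6.77%

(δQ/Q)² = (−½·δu/u)² + (3·δc/c)² + (-2·δd/d)² + (−½·δs/s)²
  u term: (-0.5×0.0286)² = 0.000205
  c term: (3×0.0807)² = 0.0586
  d term: (-2×0.0327)² = 0.00428
  s term: (-0.5×0.0202)² = 0.000102
Total = 0.0632. Share from d = 0.00428/0.0632 = 0.0677.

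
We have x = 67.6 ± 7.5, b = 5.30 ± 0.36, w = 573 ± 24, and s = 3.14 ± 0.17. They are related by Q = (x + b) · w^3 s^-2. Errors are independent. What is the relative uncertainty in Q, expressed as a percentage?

19.5%

Let u = x + b = 72.9. δu = √(δx² + δb²) = √(56.2 + 0.130) = 7.51, so δu/u = 0.103.
Q is then a monomial in u, w, s:
δQ/Q = √((δu/u)² + (3·δw/w)² + (-2·δs/s)²) = √(0.0106 + 0.0158 + 0.0117) = 0.195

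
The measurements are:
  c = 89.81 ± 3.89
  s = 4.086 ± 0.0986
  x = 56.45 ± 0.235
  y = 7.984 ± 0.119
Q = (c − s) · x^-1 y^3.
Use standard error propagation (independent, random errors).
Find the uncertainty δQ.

Let u = c − s = 85.72. δu = √(δc² + δs²) = √(15.1 + 0.00972) = 3.89, so δu/u = 0.0454.
Q is then a monomial in u, x, y:
δQ/Q = √((δu/u)² + (-1·δx/x)² + (3·δy/y)²) = √(0.00206 + 1.73e-05 + 0.00200) = 0.0639
Q = 772.9, so δQ = 0.0639 × 772.9 = 49.3.

49.3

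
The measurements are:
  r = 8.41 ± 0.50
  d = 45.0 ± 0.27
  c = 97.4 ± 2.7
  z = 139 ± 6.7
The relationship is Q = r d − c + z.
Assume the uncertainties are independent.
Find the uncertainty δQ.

Let p = r·d = 378. δp/p = √((1·δr/r)² + (1·δd/d)²) = √(0.00353 + 3.6e-05) = 0.0598, so δp = 22.6.
Q = p − c + z: δQ = √(δp² + δc² + δz²) = √(511 + 7.29 + 44.9) = 23.7

23.7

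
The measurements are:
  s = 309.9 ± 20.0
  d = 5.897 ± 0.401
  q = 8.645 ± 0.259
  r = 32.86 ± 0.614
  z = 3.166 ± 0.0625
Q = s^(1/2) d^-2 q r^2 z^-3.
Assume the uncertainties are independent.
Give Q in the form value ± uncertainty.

For a monomial Q ∝ s^(1/2), d^-2, q, r^2, z^-3, fractional errors add in quadrature:
  (½·δs/s)² = (0.5×0.0645)² = 0.00104;  (-2·δd/d)² = (-2×0.0680)² = 0.0185;  (1·δq/q)² = (1×0.0300)² = 0.000898;  (2·δr/r)² = (2×0.0187)² = 0.00140;  (-3·δz/z)² = (-3×0.0197)² = 0.00351
δQ/Q = √(0.0253) = 0.159
Q = 148.9, so δQ = 0.159 × 148.9 = 23.7.

148.9 ± 23.7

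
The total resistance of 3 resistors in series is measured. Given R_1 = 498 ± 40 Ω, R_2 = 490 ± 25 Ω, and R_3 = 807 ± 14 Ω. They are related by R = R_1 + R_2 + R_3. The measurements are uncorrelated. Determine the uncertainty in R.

Sums and differences: (δR)² = Σ (cᵢ δxᵢ)².
  (δR_1)² = 1600;  (δR_2)² = 625;  (δR_3)² = 196
δR = √(2420) = 49.2 Ω

49.2 Ω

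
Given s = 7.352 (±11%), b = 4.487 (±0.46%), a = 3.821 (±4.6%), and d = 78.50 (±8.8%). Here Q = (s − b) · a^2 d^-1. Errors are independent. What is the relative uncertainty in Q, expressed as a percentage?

Let u = s − b = 2.865. δu = √(δs² + δb²) = √(0.654 + 0.000426) = 0.809, so δu/u = 0.282.
Q is then a monomial in u, a, d:
δQ/Q = √((δu/u)² + (2·δa/a)² + (-1·δd/d)²) = √(0.0797 + 0.00846 + 0.00774) = 0.310

31.0%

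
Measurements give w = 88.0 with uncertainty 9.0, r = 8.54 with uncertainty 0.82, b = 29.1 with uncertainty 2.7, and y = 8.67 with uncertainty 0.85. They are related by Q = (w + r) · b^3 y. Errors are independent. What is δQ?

6.39e+06

Let u = w + r = 96.5. δu = √(δw² + δr²) = √(81.0 + 0.672) = 9.04, so δu/u = 0.0936.
Q is then a monomial in u, b, y:
δQ/Q = √((δu/u)² + (3·δb/b)² + (1·δy/y)²) = √(0.00876 + 0.0775 + 0.00961) = 0.310
Q = 2.06e+07, so δQ = 0.310 × 2.06e+07 = 6.39e+06.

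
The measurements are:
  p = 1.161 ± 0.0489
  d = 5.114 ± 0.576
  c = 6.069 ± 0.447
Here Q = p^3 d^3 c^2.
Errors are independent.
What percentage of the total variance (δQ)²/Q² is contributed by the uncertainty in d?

75.2%

(δQ/Q)² = (3·δp/p)² + (3·δd/d)² + (2·δc/c)²
  p term: (3×0.0421)² = 0.0160
  d term: (3×0.113)² = 0.114
  c term: (2×0.0737)² = 0.0217
Total = 0.152. Share from d = 0.114/0.152 = 0.752.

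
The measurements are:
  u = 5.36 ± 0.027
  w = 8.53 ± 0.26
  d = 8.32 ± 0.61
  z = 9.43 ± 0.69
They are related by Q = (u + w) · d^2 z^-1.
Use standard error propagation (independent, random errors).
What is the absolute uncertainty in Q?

Let h = u + w = 13.9. δh = √(δu² + δw²) = √(0.000729 + 0.0676) = 0.261, so δh/h = 0.0188.
Q is then a monomial in h, d, z:
δQ/Q = √((δh/h)² + (2·δd/d)² + (-1·δz/z)²) = √(0.000354 + 0.0215 + 0.00535) = 0.165
Q = 102, so δQ = 0.165 × 102 = 16.8.

16.8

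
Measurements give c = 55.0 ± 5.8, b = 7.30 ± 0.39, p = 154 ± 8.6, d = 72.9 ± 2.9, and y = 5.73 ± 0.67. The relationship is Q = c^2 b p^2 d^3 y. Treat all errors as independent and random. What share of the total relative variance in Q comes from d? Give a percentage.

(δQ/Q)² = (2·δc/c)² + (1·δb/b)² + (2·δp/p)² + (3·δd/d)² + (1·δy/y)²
  c term: (2×0.105)² = 0.0445
  b term: (1×0.0534)² = 0.00285
  p term: (2×0.0558)² = 0.0125
  d term: (3×0.0398)² = 0.0142
  y term: (1×0.117)² = 0.0137
Total = 0.0877. Share from d = 0.0142/0.0877 = 0.162.

16.2%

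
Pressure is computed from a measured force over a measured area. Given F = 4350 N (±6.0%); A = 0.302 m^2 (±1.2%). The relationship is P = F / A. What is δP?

For a monomial P ∝ F, A^-1, fractional errors add in quadrature:
  (1·δF/F)² = (1×0.0600)² = 0.00360;  (-1·δA/A)² = (-1×0.0120)² = 0.000144
δP/P = √(0.00374) = 0.0612
P = 14400 Pa, so δP = 0.0612 × 14400 = 881 Pa.

881 Pa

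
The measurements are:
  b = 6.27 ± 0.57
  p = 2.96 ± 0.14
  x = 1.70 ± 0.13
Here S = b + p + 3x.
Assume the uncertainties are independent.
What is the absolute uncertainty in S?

Sums and differences: (δS)² = Σ (cᵢ δxᵢ)².
  (δb)² = 0.325;  (δp)² = 0.0196;  (3·δx)² = 0.152
δS = √(0.497) = 0.705

0.705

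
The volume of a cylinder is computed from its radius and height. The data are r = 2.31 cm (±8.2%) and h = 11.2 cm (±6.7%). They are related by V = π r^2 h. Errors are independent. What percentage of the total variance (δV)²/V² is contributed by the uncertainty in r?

85.7%

(δV/V)² = (2·δr/r)² + (1·δh/h)²
  r term: (2×0.0820)² = 0.0269
  h term: (1×0.0670)² = 0.00449
Total = 0.0314. Share from r = 0.0269/0.0314 = 0.857.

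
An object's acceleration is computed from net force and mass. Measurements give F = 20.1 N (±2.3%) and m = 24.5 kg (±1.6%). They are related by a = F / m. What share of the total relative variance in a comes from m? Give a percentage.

32.6%

(δa/a)² = (1·δF/F)² + (-1·δm/m)²
  F term: (1×0.0230)² = 0.000529
  m term: (-1×0.0160)² = 0.000256
Total = 0.000785. Share from m = 0.000256/0.000785 = 0.326.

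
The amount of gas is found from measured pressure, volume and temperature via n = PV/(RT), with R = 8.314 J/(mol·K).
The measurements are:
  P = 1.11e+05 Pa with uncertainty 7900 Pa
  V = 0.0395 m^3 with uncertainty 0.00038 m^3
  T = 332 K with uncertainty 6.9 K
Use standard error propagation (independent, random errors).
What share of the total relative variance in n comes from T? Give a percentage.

7.73%

(δn/n)² = (1·δP/P)² + (1·δV/V)² + (-1·δT/T)²
  P term: (1×0.0712)² = 0.00507
  V term: (1×0.00962)² = 9.25e-05
  T term: (-1×0.0208)² = 0.000432
Total = 0.00559. Share from T = 0.000432/0.00559 = 0.0773.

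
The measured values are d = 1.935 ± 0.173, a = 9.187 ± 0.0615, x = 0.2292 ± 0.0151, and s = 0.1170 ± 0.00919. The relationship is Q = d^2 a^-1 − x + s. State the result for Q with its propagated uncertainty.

Let p = d^2·a^-1 = 0.4076. δp/p = √((2·δd/d)² + (-1·δa/a)²) = √(0.0320 + 4.48e-05) = 0.179, so δp = 0.0729.
Q = p − x + s: δQ = √(δp² + δx² + δs²) = √(0.00532 + 0.000228 + 8.45e-05) = 0.0750
Q = 0.2954.

0.2954 ± 0.0750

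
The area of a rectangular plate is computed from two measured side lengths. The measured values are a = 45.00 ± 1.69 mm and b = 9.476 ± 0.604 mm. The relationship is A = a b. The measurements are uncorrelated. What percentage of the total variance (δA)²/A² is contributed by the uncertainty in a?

(δA/A)² = (1·δa/a)² + (1·δb/b)²
  a term: (1×0.0376)² = 0.00141
  b term: (1×0.0637)² = 0.00406
Total = 0.00547. Share from a = 0.00141/0.00547 = 0.258.

25.8%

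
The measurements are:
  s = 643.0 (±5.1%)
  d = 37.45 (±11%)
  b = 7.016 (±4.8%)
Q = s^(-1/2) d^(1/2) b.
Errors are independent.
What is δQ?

Products/powers → add relative errors in quadrature, weighted by exponent:
  (−½·δs/s)² = (-0.5×0.0510)² = 0.000650;  (½·δd/d)² = (0.5×0.110)² = 0.00302;  (1·δb/b)² = (1×0.0480)² = 0.00230
δQ/Q = √(0.00598) = 0.0773
Q = 1.693, so δQ = 0.0773 × 1.693 = 0.131.

0.131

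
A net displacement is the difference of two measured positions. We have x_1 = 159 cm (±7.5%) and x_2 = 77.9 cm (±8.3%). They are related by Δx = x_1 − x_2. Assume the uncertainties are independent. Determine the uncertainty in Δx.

13.6 cm

Each term contributes (cᵢ δxᵢ)² to (δΔx)²:
  (δx_1)² = 142;  (δx_2)² = 41.8
δΔx = √(184) = 13.6 cm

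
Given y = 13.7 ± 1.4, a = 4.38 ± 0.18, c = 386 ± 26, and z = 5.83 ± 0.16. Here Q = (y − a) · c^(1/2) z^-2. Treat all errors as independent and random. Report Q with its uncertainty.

5.39 ± 0.887

Let u = y − a = 9.32. δu = √(δy² + δa²) = √(1.96 + 0.0324) = 1.41, so δu/u = 0.151.
Q is then a monomial in u, c, z:
δQ/Q = √((δu/u)² + (½·δc/c)² + (-2·δz/z)²) = √(0.0229 + 0.00113 + 0.00301) = 0.165
Q = 5.39, so δQ = 0.165 × 5.39 = 0.887.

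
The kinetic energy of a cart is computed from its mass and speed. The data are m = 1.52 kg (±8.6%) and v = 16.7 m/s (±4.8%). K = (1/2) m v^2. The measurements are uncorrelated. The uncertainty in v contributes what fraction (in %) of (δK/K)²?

55.5%

(δK/K)² = (1·δm/m)² + (2·δv/v)²
  m term: (1×0.0860)² = 0.00740
  v term: (2×0.0480)² = 0.00922
Total = 0.0166. Share from v = 0.00922/0.0166 = 0.555.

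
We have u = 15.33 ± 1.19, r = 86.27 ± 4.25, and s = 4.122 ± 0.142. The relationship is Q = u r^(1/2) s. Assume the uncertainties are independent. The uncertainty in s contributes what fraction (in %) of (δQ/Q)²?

15.2%

(δQ/Q)² = (1·δu/u)² + (½·δr/r)² + (1·δs/s)²
  u term: (1×0.0776)² = 0.00603
  r term: (0.5×0.0493)² = 0.000607
  s term: (1×0.0344)² = 0.00119
Total = 0.00782. Share from s = 0.00119/0.00782 = 0.152.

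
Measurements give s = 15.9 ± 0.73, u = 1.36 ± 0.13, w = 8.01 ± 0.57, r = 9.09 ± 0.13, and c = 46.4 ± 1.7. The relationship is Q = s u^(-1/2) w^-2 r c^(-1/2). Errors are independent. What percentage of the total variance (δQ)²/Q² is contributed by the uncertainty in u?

(δQ/Q)² = (1·δs/s)² + (−½·δu/u)² + (-2·δw/w)² + (1·δr/r)² + (−½·δc/c)²
  s term: (1×0.0459)² = 0.00211
  u term: (-0.5×0.0956)² = 0.00228
  w term: (-2×0.0712)² = 0.0203
  r term: (1×0.0143)² = 0.000205
  c term: (-0.5×0.0366)² = 0.000336
Total = 0.0252. Share from u = 0.00228/0.0252 = 0.0907.

9.07%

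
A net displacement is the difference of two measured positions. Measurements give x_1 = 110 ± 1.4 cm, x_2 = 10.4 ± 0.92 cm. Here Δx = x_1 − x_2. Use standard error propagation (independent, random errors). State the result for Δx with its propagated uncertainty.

Absolute uncertainties add in quadrature for a linear combination:
  (δx_1)² = 1.96;  (δx_2)² = 0.846
δΔx = √(2.81) = 1.68 cm
Δx = 99.6 cm.

99.6 ± 1.68 cm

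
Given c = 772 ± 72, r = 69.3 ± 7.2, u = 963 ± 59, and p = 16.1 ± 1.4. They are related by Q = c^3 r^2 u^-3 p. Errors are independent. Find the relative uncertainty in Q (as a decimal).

0.403

Since Q is a product/quotient, work with relative uncertainties:
  (3·δc/c)² = (3×0.0933)² = 0.0783;  (2·δr/r)² = (2×0.104)² = 0.0432;  (-3·δu/u)² = (-3×0.0613)² = 0.0338;  (1·δp/p)² = (1×0.0870)² = 0.00756
δQ/Q = √(0.163) = 0.403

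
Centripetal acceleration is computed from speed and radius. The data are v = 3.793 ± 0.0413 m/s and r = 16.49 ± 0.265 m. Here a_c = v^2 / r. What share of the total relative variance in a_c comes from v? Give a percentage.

64.7%

(δa_c/a_c)² = (2·δv/v)² + (-1·δr/r)²
  v term: (2×0.0109)² = 0.000474
  r term: (-1×0.0161)² = 0.000258
Total = 0.000732. Share from v = 0.000474/0.000732 = 0.647.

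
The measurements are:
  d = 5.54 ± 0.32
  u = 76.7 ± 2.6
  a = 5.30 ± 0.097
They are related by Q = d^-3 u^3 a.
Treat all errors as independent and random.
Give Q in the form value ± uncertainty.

14100 ± 2840

Each factor contributes (exponent × relative error)² to (δQ/Q)²:
  (-3·δd/d)² = (-3×0.0578)² = 0.0300;  (3·δu/u)² = (3×0.0339)² = 0.0103;  (1·δa/a)² = (1×0.0183)² = 0.000335
δQ/Q = √(0.0407) = 0.202
Q = 14100, so δQ = 0.202 × 14100 = 2840.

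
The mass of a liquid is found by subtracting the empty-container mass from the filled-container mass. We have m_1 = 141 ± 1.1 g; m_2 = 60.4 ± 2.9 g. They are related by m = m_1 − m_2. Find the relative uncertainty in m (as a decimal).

0.0385

For a sum/difference, combine absolute errors in quadrature:
  (δm_1)² = 1.21;  (δm_2)² = 8.41
δm = √(9.62) = 3.10 g
m = 80.6 g, so δm/m = 3.10/80.6 = 0.0385.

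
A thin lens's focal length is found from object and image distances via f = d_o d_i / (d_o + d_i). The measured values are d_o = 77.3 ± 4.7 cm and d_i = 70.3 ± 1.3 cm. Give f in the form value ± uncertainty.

∂f/∂d_o = (d_i/(d_o+d_i))² = 0.227;  ∂f/∂d_i = (d_o/(d_o+d_i))² = 0.274
δf = √((∂f/∂d_o · δd_o)² + (∂f/∂d_i · δd_i)²) = √(1.14 + 0.127) = 1.12 cm
f = 36.8 cm.

36.8 ± 1.12 cm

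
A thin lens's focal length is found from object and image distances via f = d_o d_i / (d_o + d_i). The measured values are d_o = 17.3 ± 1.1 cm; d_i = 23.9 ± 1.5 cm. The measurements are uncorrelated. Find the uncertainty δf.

0.455 cm

∂f/∂d_o = (d_i/(d_o+d_i))² = 0.337;  ∂f/∂d_i = (d_o/(d_o+d_i))² = 0.176
δf = √((∂f/∂d_o · δd_o)² + (∂f/∂d_i · δd_i)²) = √(0.137 + 0.0699) = 0.455 cm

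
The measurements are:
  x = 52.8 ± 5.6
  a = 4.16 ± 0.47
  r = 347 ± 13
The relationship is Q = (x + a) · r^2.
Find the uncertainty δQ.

8.5e+05

Let u = x + a = 57.0. δu = √(δx² + δa²) = √(31.4 + 0.221) = 5.62, so δu/u = 0.0987.
Q is then a monomial in u, r:
δQ/Q = √((δu/u)² + (2·δr/r)²) = √(0.00973 + 0.00561) = 0.124
Q = 6.86e+06, so δQ = 0.124 × 6.86e+06 = 8.5e+05.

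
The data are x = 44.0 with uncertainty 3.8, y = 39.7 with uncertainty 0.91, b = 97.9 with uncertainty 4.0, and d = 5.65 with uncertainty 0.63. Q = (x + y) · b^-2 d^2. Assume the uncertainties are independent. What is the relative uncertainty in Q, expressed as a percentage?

24.2%

Let u = x + y = 83.7. δu = √(δx² + δy²) = √(14.4 + 0.828) = 3.91, so δu/u = 0.0467.
Q is then a monomial in u, b, d:
δQ/Q = √((δu/u)² + (-2·δb/b)² + (2·δd/d)²) = √(0.00218 + 0.00668 + 0.0497) = 0.242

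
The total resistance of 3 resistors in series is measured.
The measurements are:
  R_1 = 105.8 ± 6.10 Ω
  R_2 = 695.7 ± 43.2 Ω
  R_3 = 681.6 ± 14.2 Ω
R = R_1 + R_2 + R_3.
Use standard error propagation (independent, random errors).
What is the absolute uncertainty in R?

45.9 Ω

Sums and differences: (δR)² = Σ (cᵢ δxᵢ)².
  (δR_1)² = 37.2;  (δR_2)² = 1870;  (δR_3)² = 202
δR = √(2110) = 45.9 Ω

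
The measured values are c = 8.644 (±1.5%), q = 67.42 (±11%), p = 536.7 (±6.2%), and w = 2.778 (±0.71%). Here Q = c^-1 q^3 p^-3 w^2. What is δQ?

0.000671

For a monomial Q ∝ c^-1, q^3, p^-3, w^2, fractional errors add in quadrature:
  (-1·δc/c)² = (-1×0.0150)² = 0.000225;  (3·δq/q)² = (3×0.110)² = 0.109;  (-3·δp/p)² = (-3×0.0620)² = 0.0346;  (2·δw/w)² = (2×0.00710)² = 0.000202
δQ/Q = √(0.144) = 0.379
Q = 0.001770, so δQ = 0.379 × 0.001770 = 0.000671.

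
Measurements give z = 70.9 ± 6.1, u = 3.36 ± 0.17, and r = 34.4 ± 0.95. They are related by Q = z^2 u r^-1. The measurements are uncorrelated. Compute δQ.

Relative error in a monomial: (δQ/Q)² = Σ (nᵢ · δxᵢ/xᵢ)².
  (2·δz/z)² = (2×0.0860)² = 0.0296;  (1·δu/u)² = (1×0.0506)² = 0.00256;  (-1·δr/r)² = (-1×0.0276)² = 0.000763
δQ/Q = √(0.0329) = 0.181
Q = 491, so δQ = 0.181 × 491 = 89.1.

89.1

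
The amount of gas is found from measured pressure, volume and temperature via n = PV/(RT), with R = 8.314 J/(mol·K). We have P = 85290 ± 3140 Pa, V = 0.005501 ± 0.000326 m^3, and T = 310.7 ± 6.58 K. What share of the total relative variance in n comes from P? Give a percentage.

(δn/n)² = (1·δP/P)² + (1·δV/V)² + (-1·δT/T)²
  P term: (1×0.0368)² = 0.00136
  V term: (1×0.0593)² = 0.00351
  T term: (-1×0.0212)² = 0.000449
Total = 0.00532. Share from P = 0.00136/0.00532 = 0.255.

25.5%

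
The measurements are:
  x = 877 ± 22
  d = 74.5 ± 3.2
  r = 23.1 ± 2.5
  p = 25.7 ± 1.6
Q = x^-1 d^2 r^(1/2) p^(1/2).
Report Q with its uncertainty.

154 ± 16.8

Each factor contributes (exponent × relative error)² to (δQ/Q)²:
  (-1·δx/x)² = (-1×0.0251)² = 0.000629;  (2·δd/d)² = (2×0.0430)² = 0.00738;  (½·δr/r)² = (0.5×0.108)² = 0.00293;  (½·δp/p)² = (0.5×0.0623)² = 0.000969
δQ/Q = √(0.0119) = 0.109
Q = 154, so δQ = 0.109 × 154 = 16.8.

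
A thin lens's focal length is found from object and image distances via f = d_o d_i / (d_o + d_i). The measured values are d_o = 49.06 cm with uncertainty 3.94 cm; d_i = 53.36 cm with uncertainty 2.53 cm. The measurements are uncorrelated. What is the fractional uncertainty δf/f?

∂f/∂d_o = (d_i/(d_o+d_i))² = 0.271;  ∂f/∂d_i = (d_o/(d_o+d_i))² = 0.229
δf = √((∂f/∂d_o · δd_o)² + (∂f/∂d_i · δd_i)²) = √(1.14 + 0.337) = 1.22 cm
f = 25.56 cm, so δf/f = 1.22/25.56 = 0.0476.

0.0476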